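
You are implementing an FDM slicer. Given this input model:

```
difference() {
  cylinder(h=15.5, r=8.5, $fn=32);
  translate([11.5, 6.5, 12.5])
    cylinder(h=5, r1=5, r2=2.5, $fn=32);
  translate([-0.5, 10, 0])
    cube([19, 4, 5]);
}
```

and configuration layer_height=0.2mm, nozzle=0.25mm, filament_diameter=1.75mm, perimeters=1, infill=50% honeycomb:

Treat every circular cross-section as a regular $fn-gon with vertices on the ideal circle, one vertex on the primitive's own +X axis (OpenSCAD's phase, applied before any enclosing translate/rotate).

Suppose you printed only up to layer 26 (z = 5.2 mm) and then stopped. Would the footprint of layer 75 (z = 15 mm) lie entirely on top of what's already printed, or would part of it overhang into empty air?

entirely on top

Compare the two slices. At z = 5.2: the r=8.5 cylinder gives a regular 32-gon of circumradius 8.5 (constant along its height) (area = (32/2)·8.500²·sin(360°/32) = 225.52 mm²); the cone at (11.5, 6.5) is absent (z outside [12.5, 17.5]); the cube at (-0.5, 10) is absent (z outside [0, 5]); Subtracting the remaining from the first: none of the subtracted shapes is present at this height, so the r=8.5 cylinder is unchanged — area = 225.52 mm². At z = 15: the r=8.5 cylinder gives a regular 32-gon of circumradius 8.5 (constant along its height) (area = (32/2)·8.500²·sin(360°/32) = 225.52 mm²); the cone at (11.5, 6.5): at t=0.500 of its height the radius interpolates to r₁+(r₂−r₁)t = 3.750, giving a regular 32-gon of that circumradius (area = (32/2)·3.750²·sin(360°/32) = 43.90 mm²); the cube at (-0.5, 10) is not intersected at this z (z outside [0, 5]); Taking the first minus the rest: starting from the r=8.5 cylinder (225.52 mm²), the cone at (11.5, 6.5) misses the remaining region (no effect) — area = 225.52 mm². Checking containment: the cross-section at z = 15 is a subset of the cross-section at z = 5.2.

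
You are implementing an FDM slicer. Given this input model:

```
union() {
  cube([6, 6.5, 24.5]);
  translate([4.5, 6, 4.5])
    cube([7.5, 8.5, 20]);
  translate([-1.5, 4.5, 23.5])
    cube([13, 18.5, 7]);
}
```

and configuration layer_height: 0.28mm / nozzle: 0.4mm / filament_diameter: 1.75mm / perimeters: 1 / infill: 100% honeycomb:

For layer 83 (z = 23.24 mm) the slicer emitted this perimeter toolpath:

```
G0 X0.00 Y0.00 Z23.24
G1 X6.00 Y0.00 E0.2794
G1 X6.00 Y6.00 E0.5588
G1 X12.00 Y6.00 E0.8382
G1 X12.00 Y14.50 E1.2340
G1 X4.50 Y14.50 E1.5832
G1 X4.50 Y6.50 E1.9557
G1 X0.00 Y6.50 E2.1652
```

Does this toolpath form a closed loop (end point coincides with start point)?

Start point (G0): (0.00, 0.00). End point (last G1): the path does not return to the start — open.

no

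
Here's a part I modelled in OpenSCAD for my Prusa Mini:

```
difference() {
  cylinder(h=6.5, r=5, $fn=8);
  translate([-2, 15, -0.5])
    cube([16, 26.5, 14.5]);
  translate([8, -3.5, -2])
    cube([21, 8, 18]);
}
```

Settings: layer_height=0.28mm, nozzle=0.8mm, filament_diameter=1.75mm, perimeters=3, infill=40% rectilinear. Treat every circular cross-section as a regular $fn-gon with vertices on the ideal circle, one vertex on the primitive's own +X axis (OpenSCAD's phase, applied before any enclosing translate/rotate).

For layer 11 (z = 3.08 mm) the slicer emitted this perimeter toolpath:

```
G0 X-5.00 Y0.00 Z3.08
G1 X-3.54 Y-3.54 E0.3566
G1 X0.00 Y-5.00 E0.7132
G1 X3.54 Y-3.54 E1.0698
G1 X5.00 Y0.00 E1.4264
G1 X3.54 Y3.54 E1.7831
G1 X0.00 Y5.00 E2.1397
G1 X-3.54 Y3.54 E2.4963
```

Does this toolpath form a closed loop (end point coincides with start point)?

Start point (G0): (-5.00, 0.00). End point (last G1): the path does not return to the start — open.

no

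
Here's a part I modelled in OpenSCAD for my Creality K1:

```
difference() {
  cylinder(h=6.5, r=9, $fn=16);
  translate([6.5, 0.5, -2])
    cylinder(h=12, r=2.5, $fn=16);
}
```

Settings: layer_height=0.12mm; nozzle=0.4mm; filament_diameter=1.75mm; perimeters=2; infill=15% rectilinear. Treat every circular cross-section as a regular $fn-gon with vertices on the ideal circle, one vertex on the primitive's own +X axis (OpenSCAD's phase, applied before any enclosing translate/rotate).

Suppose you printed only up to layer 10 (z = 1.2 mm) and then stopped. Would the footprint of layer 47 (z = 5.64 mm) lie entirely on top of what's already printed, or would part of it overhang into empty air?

entirely on top

Compare the two slices. At z = 1.2: the cylinder: section is a regular 16-gon, circumradius r=9 (area = (16/2)·9.000²·sin(360°/16) = 247.98 mm²); the r=2.5 cylinder at (6.5, 0.5) contributes a regular 16-gon of circumradius 2.5 (area = (16/2)·2.500²·sin(360°/16) = 19.13 mm²); After the difference (first − rest): starting from the r=9 cylinder (247.98 mm²), the r=2.5 cylinder at (6.5, 0.5) partially overlaps it — only the 19.02 mm² overlap (of its 19.13 mm²) is removed, clipping the outline — area = 228.96 mm². At z = 5.64: the r=9 cylinder contributes a regular 16-gon of circumradius 9 (area = (16/2)·9.000²·sin(360°/16) = 247.98 mm²); the cylinder at (6.5, 0.5): section is a regular 16-gon, circumradius r=2.5 (area = (16/2)·2.500²·sin(360°/16) = 19.13 mm²); Taking the first minus the rest: starting from the r=9 cylinder (247.98 mm²), the r=2.5 cylinder at (6.5, 0.5) partially overlaps it — only the 19.02 mm² overlap (of its 19.13 mm²) is removed, clipping the outline — area = 228.96 mm². Checking containment: the cross-section at z = 5.64 is a subset of the cross-section at z = 1.2.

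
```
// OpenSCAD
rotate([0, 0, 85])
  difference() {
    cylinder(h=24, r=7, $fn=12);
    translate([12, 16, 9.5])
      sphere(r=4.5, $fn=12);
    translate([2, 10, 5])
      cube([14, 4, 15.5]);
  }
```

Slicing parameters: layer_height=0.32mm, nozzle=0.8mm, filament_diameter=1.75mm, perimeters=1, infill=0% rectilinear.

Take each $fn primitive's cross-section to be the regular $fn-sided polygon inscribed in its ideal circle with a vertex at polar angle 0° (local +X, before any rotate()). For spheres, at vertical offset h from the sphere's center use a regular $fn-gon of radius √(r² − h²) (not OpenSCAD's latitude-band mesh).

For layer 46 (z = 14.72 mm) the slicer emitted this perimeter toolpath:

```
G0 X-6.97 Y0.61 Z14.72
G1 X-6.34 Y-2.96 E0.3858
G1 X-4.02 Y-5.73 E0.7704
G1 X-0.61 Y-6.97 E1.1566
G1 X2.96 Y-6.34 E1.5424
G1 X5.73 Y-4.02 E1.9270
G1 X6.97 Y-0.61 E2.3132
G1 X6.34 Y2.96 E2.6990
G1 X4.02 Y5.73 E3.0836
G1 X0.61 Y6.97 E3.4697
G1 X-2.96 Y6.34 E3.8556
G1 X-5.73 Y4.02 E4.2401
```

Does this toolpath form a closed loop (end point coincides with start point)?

Start point (G0): (-6.97, 0.61). End point (last G1): the path does not return to the start — open.

no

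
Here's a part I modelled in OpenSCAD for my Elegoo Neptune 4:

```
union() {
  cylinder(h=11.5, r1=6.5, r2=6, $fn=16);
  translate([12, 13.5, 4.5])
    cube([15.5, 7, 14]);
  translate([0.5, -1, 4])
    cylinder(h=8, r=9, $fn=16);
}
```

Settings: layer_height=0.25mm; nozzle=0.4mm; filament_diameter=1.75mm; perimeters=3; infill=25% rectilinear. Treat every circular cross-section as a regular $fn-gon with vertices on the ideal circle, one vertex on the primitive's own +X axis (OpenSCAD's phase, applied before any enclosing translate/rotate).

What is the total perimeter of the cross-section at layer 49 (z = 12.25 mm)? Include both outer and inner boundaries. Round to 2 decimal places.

45.00 mm

At z = 12.25 mm: the cone is absent (z outside [0, 11.5]); the cube at (12, 13.5) (footprint 15.5×7) is included at this height (perimeter 45.00 mm); the cylinder at (0.5, -1) does not reach this height (z outside [4, 12]); Taking the union: only the 15.5×7 cube at (12, 13.5) is present, so the union is just that shape — boundary = 45.00 mm. Overall, the cross-section is a single solid region. Total boundary length (outer) = 45.00 mm.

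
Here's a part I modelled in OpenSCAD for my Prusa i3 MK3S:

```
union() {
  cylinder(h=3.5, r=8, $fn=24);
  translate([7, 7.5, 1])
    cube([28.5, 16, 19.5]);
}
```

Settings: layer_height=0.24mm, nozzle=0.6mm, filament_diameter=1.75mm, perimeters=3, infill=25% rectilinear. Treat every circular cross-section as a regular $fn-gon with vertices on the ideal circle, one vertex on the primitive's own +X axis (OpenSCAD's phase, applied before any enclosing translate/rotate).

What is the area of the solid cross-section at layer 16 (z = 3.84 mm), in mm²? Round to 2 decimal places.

At z = 3.84 mm: the cylinder is not intersected at this z (z outside [0, 3.5]); the 28.5×16 cube at (7, 7.5) contributes its full rectangle (area 456.00 mm²); Merging all regions: only the 28.5×16 cube at (7, 7.5) is present, so the union is just that shape — area = 456.00 mm². Overall, the cross-section is a single solid region. Net area = 456.00 mm².

456.00 mm²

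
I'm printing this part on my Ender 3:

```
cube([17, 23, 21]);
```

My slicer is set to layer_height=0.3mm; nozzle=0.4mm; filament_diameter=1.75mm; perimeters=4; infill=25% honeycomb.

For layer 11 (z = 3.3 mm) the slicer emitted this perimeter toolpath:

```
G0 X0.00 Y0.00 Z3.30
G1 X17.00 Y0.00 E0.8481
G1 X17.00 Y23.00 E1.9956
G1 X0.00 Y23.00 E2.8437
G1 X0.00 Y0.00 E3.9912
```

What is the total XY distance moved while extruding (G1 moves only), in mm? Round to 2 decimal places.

Sum the Euclidean lengths of each G1 segment: total = 80.00 mm.

80.00 mm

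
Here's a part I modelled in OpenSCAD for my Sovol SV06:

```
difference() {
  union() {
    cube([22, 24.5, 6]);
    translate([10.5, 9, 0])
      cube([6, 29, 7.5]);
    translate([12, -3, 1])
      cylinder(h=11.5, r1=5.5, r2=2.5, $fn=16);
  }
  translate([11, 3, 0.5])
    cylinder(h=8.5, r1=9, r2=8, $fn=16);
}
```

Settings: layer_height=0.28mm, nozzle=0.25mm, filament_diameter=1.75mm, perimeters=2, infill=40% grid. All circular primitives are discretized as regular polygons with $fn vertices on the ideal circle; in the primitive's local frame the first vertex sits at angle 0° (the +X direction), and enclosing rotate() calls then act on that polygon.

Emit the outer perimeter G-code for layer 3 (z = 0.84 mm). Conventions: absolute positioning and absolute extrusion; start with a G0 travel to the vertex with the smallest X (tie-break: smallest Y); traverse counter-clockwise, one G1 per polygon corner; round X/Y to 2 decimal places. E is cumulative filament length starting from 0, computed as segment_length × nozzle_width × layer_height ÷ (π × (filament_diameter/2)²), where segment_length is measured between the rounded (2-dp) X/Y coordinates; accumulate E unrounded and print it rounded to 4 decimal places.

At z = 0.84 mm: the cube (footprint 22×24.5) is included at this height; the cube at (10.5, 9) is present — its section is the full 6×29 rectangle; the cone at (12, -3) is absent (z outside [1, 12.5]); Merging all regions: the regions partially overlap (shared area 93.00 mm²), so overlapping operands fuse into one piece — 1 connected region; the cone at (11, 3) contributes a regular 16-gon of circumradius 8.960 (interpolated between r1=9 and r2=8 at t=0.040); Subtracting the remaining from the first: starting from the result so far, the cone at (11, 3) partially overlaps it — only the 174.86 mm² overlap (of its 245.78 mm²) is removed, clipping the outline — 1 connected region. The outline is a single polygon with 19 vertices. Extrusion per mm of travel: 0.25 × 0.28 / (π × 0.875²) = 0.029103. Accumulating E over each segment gives final E = 3.9980.

G0 X0.00 Y0.00 Z0.84
G1 X2.64 Y0.00 E0.0768
G1 X2.04 Y3.00 E0.1659
G1 X2.72 Y6.43 E0.2676
G1 X4.66 Y9.34 E0.3694
G1 X7.57 Y11.28 E0.4712
G1 X11.00 Y11.96 E0.5730
G1 X14.43 Y11.28 E0.6747
G1 X17.34 Y9.34 E0.7765
G1 X19.28 Y6.43 E0.8783
G1 X19.96 Y3.00 E0.9801
G1 X19.36 Y0.00 E1.0691
G1 X22.00 Y0.00 E1.1459
G1 X22.00 Y24.50 E1.8589
G1 X16.50 Y24.50 E2.0190
G1 X16.50 Y38.00 E2.4119
G1 X10.50 Y38.00 E2.5865
G1 X10.50 Y24.50 E2.9794
G1 X0.00 Y24.50 E3.2850
G1 X0.00 Y0.00 E3.9980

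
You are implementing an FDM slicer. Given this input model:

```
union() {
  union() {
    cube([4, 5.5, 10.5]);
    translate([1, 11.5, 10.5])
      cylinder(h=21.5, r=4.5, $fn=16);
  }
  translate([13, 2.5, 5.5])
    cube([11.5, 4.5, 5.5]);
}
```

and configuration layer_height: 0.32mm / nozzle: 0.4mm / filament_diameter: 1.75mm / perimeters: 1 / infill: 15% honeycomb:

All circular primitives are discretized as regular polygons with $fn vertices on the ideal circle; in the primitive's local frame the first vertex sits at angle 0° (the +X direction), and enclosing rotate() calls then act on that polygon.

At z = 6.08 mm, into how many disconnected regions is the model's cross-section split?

2

At z = 6.08 mm: the cube (footprint 4×5.5) is included at this height; the cylinder at (1, 11.5) is absent (z outside [10.5, 32]); Merging all regions: only the 4×5.5 cube is present, so the union is just that shape — 1 connected region; the cube at (13, 2.5) is present — its section is the full 11.5×4.5 rectangle; Combining (union): the 2 present regions are separate (no shared area or edge), so areas and boundary lengths simply add and each stays a separate island — 2 connected regions. The result has 2 disconnected regions.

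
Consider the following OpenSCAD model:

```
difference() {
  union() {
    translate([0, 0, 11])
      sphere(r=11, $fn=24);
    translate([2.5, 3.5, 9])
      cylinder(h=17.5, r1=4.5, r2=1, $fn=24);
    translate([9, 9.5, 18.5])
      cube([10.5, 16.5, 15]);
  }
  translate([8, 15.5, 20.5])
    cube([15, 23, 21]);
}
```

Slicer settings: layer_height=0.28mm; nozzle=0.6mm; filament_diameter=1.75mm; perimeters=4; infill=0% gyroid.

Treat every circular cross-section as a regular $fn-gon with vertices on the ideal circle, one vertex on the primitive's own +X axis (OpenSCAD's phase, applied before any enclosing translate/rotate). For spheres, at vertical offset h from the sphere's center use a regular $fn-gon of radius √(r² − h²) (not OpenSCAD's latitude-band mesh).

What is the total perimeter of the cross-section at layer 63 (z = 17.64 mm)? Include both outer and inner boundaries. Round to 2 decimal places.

At z = 17.64 mm: the r=11 sphere contributes a regular 24-gon of circumradius √(11²−6.64²) = 8.770 (perimeter = 2·24·8.770·sin(180°/24) = 54.95 mm); the cone at (2.5, 3.5) contributes a regular 24-gon of circumradius 2.772 (interpolated between r1=4.5 and r2=1 at t=0.494) (perimeter = 2·24·2.772·sin(180°/24) = 17.37 mm); the cube at (9, 9.5) is not intersected at this z (z outside [18.5, 33.5]); Combining (union): the cone at (2.5, 3.5) lies entirely inside the r=11 sphere, so the union is just the r=11 sphere — boundary = 54.95 mm; the cube at (8, 15.5) is not intersected at this z (z outside [20.5, 41.5]); Subtracting the remaining from the first: none of the subtracted shapes is present at this height, so the result so far is unchanged — boundary = 54.95 mm. Overall, the cross-section is a single solid region. Total boundary length (outer) = 54.95 mm.

54.95 mm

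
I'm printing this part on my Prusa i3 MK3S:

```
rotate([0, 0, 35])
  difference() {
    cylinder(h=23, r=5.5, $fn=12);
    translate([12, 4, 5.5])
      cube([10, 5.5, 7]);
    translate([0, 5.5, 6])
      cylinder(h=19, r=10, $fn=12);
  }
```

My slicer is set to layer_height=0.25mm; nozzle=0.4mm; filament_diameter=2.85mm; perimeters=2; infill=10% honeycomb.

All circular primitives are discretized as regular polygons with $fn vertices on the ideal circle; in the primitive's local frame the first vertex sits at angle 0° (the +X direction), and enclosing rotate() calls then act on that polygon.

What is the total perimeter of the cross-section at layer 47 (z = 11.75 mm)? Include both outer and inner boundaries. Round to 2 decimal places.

18.08 mm

At z = 11.75 mm: the r=5.5 cylinder contributes a regular 12-gon of circumradius 5.5 (perimeter = 2·12·5.500·sin(180°/12) = 34.16 mm); the cube at (12, 4) (footprint 10×5.5) is included at this height (perimeter 31.00 mm); the r=10 cylinder at (0, 5.5) gives a regular 12-gon of circumradius 10 (constant along its height) (perimeter = 2·12·10.000·sin(180°/12) = 62.12 mm); Taking the first minus the rest: starting from the r=5.5 cylinder, the 10×5.5 cube at (12, 4) misses the remaining region (no effect); the r=10 cylinder at (0, 5.5) partially overlaps it — only the 83.88 mm² overlap (of its 300.00 mm²) is removed, clipping the outline — boundary = 18.08 mm; (whole slice rotated 35° about Z — lengths, areas and connectivity unchanged). Overall, the cross-section is a single solid region. Total boundary length (outer) = 18.08 mm.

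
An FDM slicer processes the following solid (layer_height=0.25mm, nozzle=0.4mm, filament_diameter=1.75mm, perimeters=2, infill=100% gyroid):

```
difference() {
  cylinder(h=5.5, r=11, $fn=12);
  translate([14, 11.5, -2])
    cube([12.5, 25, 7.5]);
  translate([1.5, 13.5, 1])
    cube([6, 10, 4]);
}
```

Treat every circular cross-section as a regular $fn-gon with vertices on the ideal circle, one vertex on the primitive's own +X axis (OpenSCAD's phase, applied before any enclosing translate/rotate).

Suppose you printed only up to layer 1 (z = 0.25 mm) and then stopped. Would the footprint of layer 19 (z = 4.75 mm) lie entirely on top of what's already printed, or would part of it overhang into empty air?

Compare the two slices. At z = 0.25: the cylinder: section is a regular 12-gon, circumradius r=11 (area = (12/2)·11.000²·sin(360°/12) = 363.00 mm²); the cube at (14, 11.5) (footprint 12.5×25) is included at this height (area 312.50 mm²); the cube at (1.5, 13.5) is absent (z outside [1, 5]); After the difference (first − rest): starting from the r=11 cylinder (363.00 mm²), the 12.5×25 cube at (14, 11.5) misses the remaining region (no effect) — area = 363.00 mm². At z = 4.75: the r=11 cylinder gives a regular 12-gon of circumradius 11 (constant along its height) (area = (12/2)·11.000²·sin(360°/12) = 363.00 mm²); the cube at (14, 11.5) (footprint 12.5×25) is included at this height (area 312.50 mm²); the cube at (1.5, 13.5) (footprint 6×10) is included at this height (area 60.00 mm²); Taking the first minus the rest: starting from the r=11 cylinder (363.00 mm²), the 12.5×25 cube at (14, 11.5) misses the remaining region (no effect); the 6×10 cube at (1.5, 13.5) misses the remaining region (no effect) — area = 363.00 mm². Checking containment: the cross-section at z = 4.75 is a subset of the cross-section at z = 0.25.

entirely on top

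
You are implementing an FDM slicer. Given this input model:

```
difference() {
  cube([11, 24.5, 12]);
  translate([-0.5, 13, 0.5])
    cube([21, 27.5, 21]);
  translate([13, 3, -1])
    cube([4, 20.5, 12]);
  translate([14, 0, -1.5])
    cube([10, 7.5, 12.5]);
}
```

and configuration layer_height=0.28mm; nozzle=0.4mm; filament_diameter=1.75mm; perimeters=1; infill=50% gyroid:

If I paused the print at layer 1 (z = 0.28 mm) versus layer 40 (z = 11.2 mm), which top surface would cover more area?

Layer 1 (z = 0.28): the cube (footprint 11×24.5) is included at this height (area 269.50 mm²); the cube at (-0.5, 13) does not reach this height (z outside [0.5, 21.5]); the cube at (13, 3) (footprint 4×20.5) is included at this height (area 82.00 mm²); the 10×7.5 cube at (14, 0) contributes its full rectangle (area 75.00 mm²); Taking the first minus the rest: starting from the 11×24.5 cube (269.50 mm²), the 4×20.5 cube at (13, 3) misses the remaining region (no effect); the 10×7.5 cube at (14, 0) misses the remaining region (no effect) — area = 269.50 mm². So its area = 269.50 mm². Layer 40 (z = 11.2): the 11×24.5 cube contributes its full rectangle (area 269.50 mm²); the 21×27.5 cube at (-0.5, 13) contributes its full rectangle (area 577.50 mm²); the cube at (13, 3) does not reach this height (z outside [-1, 11]); the cube at (14, 0) is absent (z outside [-1.5, 11]); Taking the first minus the rest: starting from the 11×24.5 cube (269.50 mm²), the 21×27.5 cube at (-0.5, 13) partially overlaps it — only the 126.50 mm² overlap (of its 577.50 mm²) is removed, clipping the outline — area = 143.00 mm². So its area = 143.00 mm². Layer 1 is larger (269.50 vs 143.00 mm²).

layer 1 (z = 0.28 mm)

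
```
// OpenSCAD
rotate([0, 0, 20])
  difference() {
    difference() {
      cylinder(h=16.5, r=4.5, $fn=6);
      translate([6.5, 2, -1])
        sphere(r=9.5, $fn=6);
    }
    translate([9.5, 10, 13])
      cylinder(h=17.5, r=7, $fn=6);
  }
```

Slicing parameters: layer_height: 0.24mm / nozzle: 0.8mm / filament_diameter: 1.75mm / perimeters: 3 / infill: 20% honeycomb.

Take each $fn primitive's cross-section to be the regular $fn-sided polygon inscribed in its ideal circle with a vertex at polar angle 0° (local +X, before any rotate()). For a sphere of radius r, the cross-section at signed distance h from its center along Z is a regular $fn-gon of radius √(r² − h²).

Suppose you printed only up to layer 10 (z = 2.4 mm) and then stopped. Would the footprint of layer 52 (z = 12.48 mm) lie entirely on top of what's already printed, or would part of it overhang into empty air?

Compare the two slices. At z = 2.4: the r=4.5 cylinder contributes a regular 6-gon of circumradius 4.5 (area = (6/2)·4.500²·sin(360°/6) = 52.61 mm²); the r=9.5 sphere at (6.5, 2) slices to a regular 6-gon of circumradius 8.871 (√(r²−h²) with h=3.4 from center) (area = (6/2)·8.871²·sin(360°/6) = 204.44 mm²); Subtracting the remaining from the first: starting from the r=4.5 cylinder (52.61 mm²), the r=9.5 sphere at (6.5, 2) partially overlaps it — only the 33.71 mm² overlap (of its 204.44 mm²) is removed, clipping the outline — area = 18.91 mm²; the cylinder at (9.5, 10) is not intersected at this z (z outside [13, 30.5]); Taking the first minus the rest: none of the subtracted shapes is present at this height, so that combined region is unchanged — area = 18.91 mm²; (whole slice rotated 20° about Z — lengths, areas and connectivity unchanged). At z = 12.48: the cylinder: section is a regular 6-gon, circumradius r=4.5 (area = (6/2)·4.500²·sin(360°/6) = 52.61 mm²); the sphere at (6.5, 2) is absent (|z−center|=13.480 > r=9.5); Taking the first minus the rest: none of the subtracted shapes is present at this height, so the r=4.5 cylinder is unchanged — area = 52.61 mm²; the cylinder at (9.5, 10) is absent (z outside [13, 30.5]); Taking the first minus the rest: none of the subtracted shapes is present at this height, so the result so far is unchanged — area = 52.61 mm²; (whole slice rotated 20° about Z — lengths, areas and connectivity unchanged). Checking containment: at z = 12.48 the cross-section extends beyond the z = 2.4 cross-section by about 33.71 mm².

part overhangs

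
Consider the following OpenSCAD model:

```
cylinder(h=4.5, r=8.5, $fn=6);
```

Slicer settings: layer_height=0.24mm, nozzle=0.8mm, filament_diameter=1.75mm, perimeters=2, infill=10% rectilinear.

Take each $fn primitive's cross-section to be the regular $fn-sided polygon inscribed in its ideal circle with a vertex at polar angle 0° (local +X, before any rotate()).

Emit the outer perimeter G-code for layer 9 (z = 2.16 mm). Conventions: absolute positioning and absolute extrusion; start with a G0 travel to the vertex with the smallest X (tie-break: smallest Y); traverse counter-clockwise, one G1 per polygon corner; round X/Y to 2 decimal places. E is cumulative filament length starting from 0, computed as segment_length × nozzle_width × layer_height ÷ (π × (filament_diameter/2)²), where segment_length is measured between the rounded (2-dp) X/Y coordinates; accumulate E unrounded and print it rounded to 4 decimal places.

At z = 2.16 mm: the cylinder: section is a regular 6-gon, circumradius r=8.5. The outline is a single polygon with 6 vertices. Extrusion per mm of travel: 0.8 × 0.24 / (π × 0.875²) = 0.079824. Accumulating E over each segment gives final E = 4.0707.

G0 X-8.50 Y0.00 Z2.16
G1 X-4.25 Y-7.36 E0.6784
G1 X4.25 Y-7.36 E1.3569
G1 X8.50 Y0.00 E2.0354
G1 X4.25 Y7.36 E2.7138
G1 X-4.25 Y7.36 E3.3923
G1 X-8.50 Y0.00 E4.0707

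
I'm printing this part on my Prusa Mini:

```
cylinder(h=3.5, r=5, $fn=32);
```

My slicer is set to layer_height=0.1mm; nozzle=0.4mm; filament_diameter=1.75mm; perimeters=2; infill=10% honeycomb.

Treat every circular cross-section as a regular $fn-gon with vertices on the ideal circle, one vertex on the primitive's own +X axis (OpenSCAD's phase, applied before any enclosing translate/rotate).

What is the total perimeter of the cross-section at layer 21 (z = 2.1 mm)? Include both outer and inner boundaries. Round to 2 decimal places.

At z = 2.1 mm: the r=5 cylinder gives a regular 32-gon of circumradius 5 (constant along its height) (perimeter = 2·32·5.000·sin(180°/32) = 31.37 mm). Overall, the cross-section is a single solid region. Total boundary length (outer) = 31.37 mm.

31.37 mm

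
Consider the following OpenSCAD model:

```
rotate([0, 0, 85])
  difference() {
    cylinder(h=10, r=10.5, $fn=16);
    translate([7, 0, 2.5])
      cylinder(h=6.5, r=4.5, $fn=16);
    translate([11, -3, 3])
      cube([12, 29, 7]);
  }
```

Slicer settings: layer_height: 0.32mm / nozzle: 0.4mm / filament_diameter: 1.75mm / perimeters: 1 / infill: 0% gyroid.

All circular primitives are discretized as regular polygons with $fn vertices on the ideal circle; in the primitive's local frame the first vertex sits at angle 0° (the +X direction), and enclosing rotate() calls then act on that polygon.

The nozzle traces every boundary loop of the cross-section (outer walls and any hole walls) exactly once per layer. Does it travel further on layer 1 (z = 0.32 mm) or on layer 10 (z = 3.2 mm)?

Layer 1 (z = 0.32): the r=10.5 cylinder contributes a regular 16-gon of circumradius 10.5 (perimeter = 2·16·10.500·sin(180°/16) = 65.55 mm); the cylinder at (7, 0) does not reach this height (z outside [2.5, 9]); the cube at (11, -3) does not reach this height (z outside [3, 10]); After the difference (first − rest): none of the subtracted shapes is present at this height, so the r=10.5 cylinder is unchanged — boundary = 65.55 mm; (whole slice rotated 85° about Z — lengths, areas and connectivity unchanged). So its perimeter = 65.55 mm. Layer 10 (z = 3.2): the r=10.5 cylinder gives a regular 16-gon of circumradius 10.5 (constant along its height) (perimeter = 2·16·10.500·sin(180°/16) = 65.55 mm); the r=4.5 cylinder at (7, 0) contributes a regular 16-gon of circumradius 4.5 (perimeter = 2·16·4.500·sin(180°/16) = 28.09 mm); the 12×29 cube at (11, -3) contributes its full rectangle (perimeter 82.00 mm); Subtracting the remaining from the first: starting from the r=10.5 cylinder, the r=4.5 cylinder at (7, 0) partially overlaps it — only the 56.55 mm² overlap (of its 61.99 mm²) is removed, clipping the outline; the 12×29 cube at (11, -3) misses the remaining region (no effect) — boundary = 78.76 mm; (rotated 85° about Z; rotation is an isometry so areas/perimeters/island counts are preserved). So its perimeter = 78.76 mm. Layer 10 is larger (78.76 vs 65.55 mm).

layer 10 (z = 3.2 mm)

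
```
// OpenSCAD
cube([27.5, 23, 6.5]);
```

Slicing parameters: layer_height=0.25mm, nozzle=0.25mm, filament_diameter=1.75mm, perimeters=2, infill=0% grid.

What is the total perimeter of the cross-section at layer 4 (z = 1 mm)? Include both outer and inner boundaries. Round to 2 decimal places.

At z = 1 mm: the cube (footprint 27.5×23) is included at this height (perimeter 101.00 mm). Overall, the cross-section is a single solid region. Total boundary length (outer) = 101.00 mm.

101.00 mm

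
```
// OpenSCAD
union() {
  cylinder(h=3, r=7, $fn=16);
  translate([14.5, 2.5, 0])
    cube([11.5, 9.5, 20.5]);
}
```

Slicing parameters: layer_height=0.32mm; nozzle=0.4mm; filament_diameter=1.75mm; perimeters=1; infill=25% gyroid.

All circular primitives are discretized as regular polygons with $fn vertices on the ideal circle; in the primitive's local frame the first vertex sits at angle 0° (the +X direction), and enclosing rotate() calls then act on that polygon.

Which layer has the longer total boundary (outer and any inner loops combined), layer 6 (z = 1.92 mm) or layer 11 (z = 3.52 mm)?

layer 6 (z = 1.92 mm)

Layer 6 (z = 1.92): the cylinder: section is a regular 16-gon, circumradius r=7 (perimeter = 2·16·7.000·sin(180°/16) = 43.70 mm); the 11.5×9.5 cube at (14.5, 2.5) contributes its full rectangle (perimeter 42.00 mm); Merging all regions: the 2 present regions are separate (no shared area or edge), so areas and boundary lengths simply add and each stays a separate island — boundary = 85.70 mm. So its perimeter = 85.70 mm. Layer 11 (z = 3.52): the cylinder is not intersected at this z (z outside [0, 3]); the 11.5×9.5 cube at (14.5, 2.5) contributes its full rectangle (perimeter 42.00 mm); Combining (union): only the 11.5×9.5 cube at (14.5, 2.5) is present, so the union is just that shape — boundary = 42.00 mm. So its perimeter = 42.00 mm. Layer 6 is larger (85.70 vs 42.00 mm).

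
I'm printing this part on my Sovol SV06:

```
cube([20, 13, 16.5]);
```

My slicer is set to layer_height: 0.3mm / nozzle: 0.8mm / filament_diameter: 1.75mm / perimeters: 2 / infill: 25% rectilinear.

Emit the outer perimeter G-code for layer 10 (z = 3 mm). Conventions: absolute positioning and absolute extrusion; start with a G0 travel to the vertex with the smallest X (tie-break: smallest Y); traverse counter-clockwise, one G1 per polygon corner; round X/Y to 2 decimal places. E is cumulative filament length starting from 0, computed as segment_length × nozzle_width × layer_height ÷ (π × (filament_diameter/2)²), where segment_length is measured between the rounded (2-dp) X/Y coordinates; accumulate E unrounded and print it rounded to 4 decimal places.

G0 X0.00 Y0.00 Z3.00
G1 X20.00 Y0.00 E1.9956
G1 X20.00 Y13.00 E3.2928
G1 X0.00 Y13.00 E5.2884
G1 X0.00 Y0.00 E6.5855

At z = 3 mm: the cube (footprint 20×13) is included at this height. The outline is a single polygon with 4 vertices. Extrusion per mm of travel: 0.8 × 0.3 / (π × 0.875²) = 0.099780. Accumulating E over each segment gives final E = 6.5855.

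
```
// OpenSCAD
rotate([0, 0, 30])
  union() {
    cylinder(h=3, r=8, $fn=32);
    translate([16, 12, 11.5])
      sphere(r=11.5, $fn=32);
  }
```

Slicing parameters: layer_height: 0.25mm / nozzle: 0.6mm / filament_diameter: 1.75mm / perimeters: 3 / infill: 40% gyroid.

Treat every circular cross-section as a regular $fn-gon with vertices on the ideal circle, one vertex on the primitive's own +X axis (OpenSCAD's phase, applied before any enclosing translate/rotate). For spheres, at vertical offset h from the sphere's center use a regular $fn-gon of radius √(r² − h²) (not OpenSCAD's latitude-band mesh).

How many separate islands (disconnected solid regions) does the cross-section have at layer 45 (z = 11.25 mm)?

1

At z = 11.25 mm: the cylinder is absent (z outside [0, 3]); the r=11.5 sphere at (16, 12) slices to a regular 32-gon of circumradius 11.497 (√(r²−h²) with h=0.25 from center); Taking the union: only the r=11.5 sphere at (16, 12) is present, so the union is just that shape — 1 connected region; (rotated 30° about Z; rotation is an isometry so areas/perimeters/island counts are preserved). Overall, the cross-section is a single solid region. Island count = 1.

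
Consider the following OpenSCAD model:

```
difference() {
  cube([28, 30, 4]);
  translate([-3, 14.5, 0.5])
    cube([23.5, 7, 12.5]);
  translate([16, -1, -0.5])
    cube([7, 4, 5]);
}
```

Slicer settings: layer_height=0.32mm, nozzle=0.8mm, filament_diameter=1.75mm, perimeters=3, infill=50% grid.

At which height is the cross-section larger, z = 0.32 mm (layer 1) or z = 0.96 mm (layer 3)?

layer 1 (z = 0.32 mm)

Layer 1 (z = 0.32): the cube (footprint 28×30) is included at this height (area 840.00 mm²); the cube at (-3, 14.5) does not reach this height (z outside [0.5, 13]); the 7×4 cube at (16, -1) contributes its full rectangle (area 28.00 mm²); After the difference (first − rest): starting from the 28×30 cube (840.00 mm²), the 7×4 cube at (16, -1) partially overlaps it — only the 21.00 mm² overlap (of its 28.00 mm²) is removed, clipping the outline — area = 819.00 mm². So its area = 819.00 mm². Layer 3 (z = 0.96): the 28×30 cube contributes its full rectangle (area 840.00 mm²); the cube at (-3, 14.5) (footprint 23.5×7) is included at this height (area 164.50 mm²); the 7×4 cube at (16, -1) contributes its full rectangle (area 28.00 mm²); Taking the first minus the rest: starting from the 28×30 cube (840.00 mm²), the 23.5×7 cube at (-3, 14.5) partially overlaps it — only the 143.50 mm² overlap (of its 164.50 mm²) is removed, clipping the outline; the 7×4 cube at (16, -1) partially overlaps it — only the 21.00 mm² overlap (of its 28.00 mm²) is removed, clipping the outline — area = 675.50 mm². So its area = 675.50 mm². Layer 1 is larger (819.00 vs 675.50 mm²).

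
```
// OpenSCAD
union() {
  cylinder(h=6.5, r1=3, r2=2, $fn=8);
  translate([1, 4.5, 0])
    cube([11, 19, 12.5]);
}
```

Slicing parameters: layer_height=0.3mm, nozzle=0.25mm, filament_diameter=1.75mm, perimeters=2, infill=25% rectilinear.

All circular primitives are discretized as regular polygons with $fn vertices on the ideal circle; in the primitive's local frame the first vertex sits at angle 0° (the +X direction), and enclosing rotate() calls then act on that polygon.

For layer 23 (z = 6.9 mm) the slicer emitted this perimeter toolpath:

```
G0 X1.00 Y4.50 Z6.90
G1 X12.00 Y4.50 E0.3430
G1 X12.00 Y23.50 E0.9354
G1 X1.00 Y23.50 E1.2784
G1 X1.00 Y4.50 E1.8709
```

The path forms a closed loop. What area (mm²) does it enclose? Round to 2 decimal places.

209.00 mm²

Apply the shoelace formula to the sequence of (X, Y) vertices; enclosed area = 209.00 mm².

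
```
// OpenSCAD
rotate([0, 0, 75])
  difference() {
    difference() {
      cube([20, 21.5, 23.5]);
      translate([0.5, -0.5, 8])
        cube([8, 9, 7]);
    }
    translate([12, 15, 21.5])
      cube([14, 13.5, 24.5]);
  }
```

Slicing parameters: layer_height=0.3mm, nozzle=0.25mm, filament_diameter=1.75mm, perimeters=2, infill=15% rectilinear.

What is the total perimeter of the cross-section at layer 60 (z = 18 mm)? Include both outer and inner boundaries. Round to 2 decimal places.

83.00 mm

At z = 18 mm: the cube is present — its section is the full 20×21.5 rectangle (perimeter 83.00 mm); the cube at (0.5, -0.5) is absent (z outside [8, 15]); Taking the first minus the rest: none of the subtracted shapes is present at this height, so the 20×21.5 cube is unchanged — boundary = 83.00 mm; the cube at (12, 15) does not reach this height (z outside [21.5, 46]); After the difference (first − rest): none of the subtracted shapes is present at this height, so the result so far is unchanged — boundary = 83.00 mm; (whole slice rotated 75° about Z — lengths, areas and connectivity unchanged). Overall, the cross-section is a single solid region. Total boundary length (outer) = 83.00 mm.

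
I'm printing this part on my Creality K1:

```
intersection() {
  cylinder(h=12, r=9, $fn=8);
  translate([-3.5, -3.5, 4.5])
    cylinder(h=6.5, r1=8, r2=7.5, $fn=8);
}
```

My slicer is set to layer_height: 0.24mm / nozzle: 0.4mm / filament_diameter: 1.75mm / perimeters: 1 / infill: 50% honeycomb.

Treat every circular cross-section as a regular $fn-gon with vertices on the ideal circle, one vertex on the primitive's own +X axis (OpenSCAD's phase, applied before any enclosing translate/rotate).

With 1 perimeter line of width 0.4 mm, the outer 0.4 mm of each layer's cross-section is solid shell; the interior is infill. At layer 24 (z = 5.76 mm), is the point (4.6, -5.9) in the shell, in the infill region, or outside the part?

outside

At z = 5.76 mm: the r=9 cylinder gives a regular 8-gon of circumradius 9 (constant along its height); the cone at (-3.5, -3.5): at t=0.194 of its height the radius interpolates to r₁+(r₂−r₁)t = 7.903, giving a regular 8-gon of that circumradius; Taking the intersection: the cone at (-3.5, -3.5) partially overlaps the r=9 cylinder; clipping to the common part keeps 122.84 mm² — 1 connected region. Overall, the cross-section is a single solid region. The nearest boundary edge runs (4.40, -3.50)→(2.56, -7.94); distance from the point to it = 1.10 mm. The point is not inside any of the regions above, so it lies outside the cross-section (1.10 mm from the nearest boundary).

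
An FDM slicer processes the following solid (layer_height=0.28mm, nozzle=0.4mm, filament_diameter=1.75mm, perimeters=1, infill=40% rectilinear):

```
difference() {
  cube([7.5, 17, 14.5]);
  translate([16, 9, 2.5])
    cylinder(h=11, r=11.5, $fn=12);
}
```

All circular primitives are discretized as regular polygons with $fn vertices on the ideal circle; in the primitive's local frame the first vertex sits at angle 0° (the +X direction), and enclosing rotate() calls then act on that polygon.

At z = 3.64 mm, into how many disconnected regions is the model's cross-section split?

1

At z = 3.64 mm: the 7.5×17 cube contributes its full rectangle; the r=11.5 cylinder at (16, 9) contributes a regular 12-gon of circumradius 11.5; Subtracting the remaining from the first: starting from the 7.5×17 cube, the r=11.5 cylinder at (16, 9) partially overlaps it — only the 27.77 mm² overlap (of its 396.75 mm²) is removed, clipping the outline — 1 connected region. The result has 1 disconnected region.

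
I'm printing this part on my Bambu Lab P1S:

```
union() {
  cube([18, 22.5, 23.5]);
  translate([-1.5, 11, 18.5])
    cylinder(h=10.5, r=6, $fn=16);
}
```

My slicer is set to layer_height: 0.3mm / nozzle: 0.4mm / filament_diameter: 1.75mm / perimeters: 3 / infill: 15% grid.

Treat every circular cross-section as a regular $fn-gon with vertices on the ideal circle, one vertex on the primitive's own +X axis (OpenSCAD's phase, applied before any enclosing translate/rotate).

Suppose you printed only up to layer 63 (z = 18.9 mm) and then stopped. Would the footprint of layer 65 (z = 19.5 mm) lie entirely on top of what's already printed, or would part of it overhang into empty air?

Compare the two slices. At z = 18.9: the cube (footprint 18×22.5) is included at this height (area 405.00 mm²); the cylinder at (-1.5, 11): section is a regular 16-gon, circumradius r=6 (area = (16/2)·6.000²·sin(360°/16) = 110.21 mm²); Combining (union): the regions partially overlap — summed areas 515.21 mm² minus the doubly-counted overlap 37.55 mm² gives 477.66 mm² — area = 477.66 mm². At z = 19.5: the cube (footprint 18×22.5) is included at this height (area 405.00 mm²); the r=6 cylinder at (-1.5, 11) contributes a regular 16-gon of circumradius 6 (area = (16/2)·6.000²·sin(360°/16) = 110.21 mm²); Taking the union: the regions partially overlap — summed areas 515.21 mm² minus the doubly-counted overlap 37.55 mm² gives 477.66 mm² — area = 477.66 mm². Checking containment: the cross-section at z = 19.5 is a subset of the cross-section at z = 18.9.

entirely on top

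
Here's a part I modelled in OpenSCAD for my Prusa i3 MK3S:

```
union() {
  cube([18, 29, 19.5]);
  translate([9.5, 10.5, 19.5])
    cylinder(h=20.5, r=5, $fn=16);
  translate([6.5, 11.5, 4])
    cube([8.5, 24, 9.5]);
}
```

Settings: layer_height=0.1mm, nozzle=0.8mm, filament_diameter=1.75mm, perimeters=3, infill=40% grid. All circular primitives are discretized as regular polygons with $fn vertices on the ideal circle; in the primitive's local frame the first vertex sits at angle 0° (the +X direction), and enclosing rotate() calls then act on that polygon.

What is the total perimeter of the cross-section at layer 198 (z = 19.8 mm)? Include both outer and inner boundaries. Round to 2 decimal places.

At z = 19.8 mm: the cube is absent (z outside [0, 19.5]); the r=5 cylinder at (9.5, 10.5) contributes a regular 16-gon of circumradius 5 (perimeter = 2·16·5.000·sin(180°/16) = 31.21 mm); the cube at (6.5, 11.5) is not intersected at this z (z outside [4, 13.5]); Taking the union: only the r=5 cylinder at (9.5, 10.5) is present, so the union is just that shape — boundary = 31.21 mm. Overall, the cross-section is a single solid region. Total boundary length (outer) = 31.21 mm.

31.21 mm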